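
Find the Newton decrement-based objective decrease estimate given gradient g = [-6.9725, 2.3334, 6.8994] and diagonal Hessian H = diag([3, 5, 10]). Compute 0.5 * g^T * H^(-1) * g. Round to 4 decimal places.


Step 1: H is diagonal, so H^(-1) * g = [-2.3242, 0.4667, 0.6899].
Step 2: g^T H^(-1) g = sum_i g_i^2 / H_ii
  = (-6.9725)^2/3 + (2.3334)^2/5 + (6.8994)^2/10
  = 16.2053 + 1.089 + 4.7602 = 22.0544
Step 3: Objective decrease = 0.5 * g^T H^(-1) g = 11.0272


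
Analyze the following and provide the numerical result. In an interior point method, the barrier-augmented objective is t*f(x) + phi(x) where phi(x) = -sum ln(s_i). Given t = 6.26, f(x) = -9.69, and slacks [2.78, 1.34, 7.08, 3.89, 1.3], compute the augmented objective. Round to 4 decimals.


Step 1: Compute log-barrier.
ln values: [1.0225, 0.2927, 1.9573, 1.3584, 0.2624]
phi = -(1.0225 + 0.2927 + 1.9573 + 1.3584 + 0.2624) = -4.8932
Step 2: Compute augmented objective.
t*f(x) = 6.26*-9.69 = -60.6594
Total = -60.6594 - 4.8932 = -65.5526


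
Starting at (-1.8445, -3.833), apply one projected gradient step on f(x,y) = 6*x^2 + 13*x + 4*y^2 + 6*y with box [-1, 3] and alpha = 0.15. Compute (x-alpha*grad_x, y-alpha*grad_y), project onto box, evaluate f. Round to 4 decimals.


Step 1: Compute gradient at (-1.8445, -3.833).
grad_x = 2*6*-1.8445 + 13 = -9.134
grad_y = 2*4*-3.833 + 6 = -24.664
Step 2: Gradient step.
x_raw = -1.8445 - 0.15*-9.134 = -0.4744
y_raw = -3.833 - 0.15*-24.664 = -0.1334
Step 3: Project onto [-1, 3].
x_proj = clip(-0.4744) = -0.4744
y_proj = clip(-0.1334) = -0.1334
Step 4: Evaluate f.
f(-0.4744, -0.1334) = -5.5461


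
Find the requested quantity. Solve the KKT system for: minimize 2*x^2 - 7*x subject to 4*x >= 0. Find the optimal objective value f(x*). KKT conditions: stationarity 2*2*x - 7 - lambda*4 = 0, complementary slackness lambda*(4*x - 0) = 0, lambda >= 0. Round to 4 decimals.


Step 1: Try lambda = 0 (constraint inactive).
Stationarity: 2*2*x - 7 = 0
x* = 7/(2*2) = 1.75
Check constraint: 4*1.75 = 7.0 >= 0 -- satisfied.
Step 2: Compute optimal value.
f(x*) = 2*1.75^2 - 7*1.75 = -6.125


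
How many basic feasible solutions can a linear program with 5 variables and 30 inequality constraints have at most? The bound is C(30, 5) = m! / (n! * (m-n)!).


Each vertex corresponds to some choice of n active constraints out of m, so the number of vertices is at most C(m, n) = m! / (n!(m-n)!).
m = 30, n = 5
Numerator: 30 * 29 * 28 * 27 * 26
Denominator: 5! = 120
C(30, 5) = 142506


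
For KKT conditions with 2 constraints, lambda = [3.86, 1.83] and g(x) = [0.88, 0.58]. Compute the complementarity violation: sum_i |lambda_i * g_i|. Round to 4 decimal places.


KKT complementary slackness check:
lambda_1 * g_1 = 3.86 * 0.88 = 3.3968
lambda_2 * g_2 = 1.83 * 0.58 = 1.0614
Total violation = 3.3968 + 1.0614 = 4.4582


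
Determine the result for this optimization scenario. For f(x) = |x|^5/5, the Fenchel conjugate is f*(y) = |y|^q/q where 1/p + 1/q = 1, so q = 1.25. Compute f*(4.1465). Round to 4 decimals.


The conjugate exponent q satisfies 1/p + 1/q = 1.
p = 5, so q = 5/(5 - 1) = 1.25
|y|^q = 4.1465^1.25 = 5.917
f*(4.1465) = 5.917 / 1.25 = 4.7336


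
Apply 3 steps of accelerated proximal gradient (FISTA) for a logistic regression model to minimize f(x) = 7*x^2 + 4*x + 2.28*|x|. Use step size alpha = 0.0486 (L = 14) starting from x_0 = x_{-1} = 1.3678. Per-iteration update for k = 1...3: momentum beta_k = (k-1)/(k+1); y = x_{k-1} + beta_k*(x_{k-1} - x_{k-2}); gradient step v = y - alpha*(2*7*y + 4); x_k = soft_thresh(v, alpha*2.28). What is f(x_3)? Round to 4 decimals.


FISTA on f(x) = 7*x^2 + 4*x + 2.28*|x|
L = 14, alpha = 0.0486
Iteration 1: beta = 0.0, y = 1.3678 + 0.0*(1.3678 - 1.3678) = 1.3678
  grad(y) = 23.1492, v = y - alpha*grad = 0.2427
  prox(v) = soft_thresh(0.2427, 0.1108) = 0.1319
Iteration 2: beta = 0.3333, y = 0.1319 + 0.3333*(0.1319 - 1.3678) = -0.28
  grad(y) = 0.0798, v = y - alpha*grad = -0.2839
  prox(v) = soft_thresh(-0.2839, 0.1108) = -0.1731
Iteration 3: beta = 0.5, y = -0.1731 + 0.5*(-0.1731 - 0.1319) = -0.3256
  grad(y) = -0.5583, v = y - alpha*grad = -0.2985
  prox(v) = soft_thresh(-0.2985, 0.1108) = -0.1877
f(x_3) = 7*(-0.1877)^2 + 4*(-0.1877) + 2.28*|-0.1877| = -0.0763


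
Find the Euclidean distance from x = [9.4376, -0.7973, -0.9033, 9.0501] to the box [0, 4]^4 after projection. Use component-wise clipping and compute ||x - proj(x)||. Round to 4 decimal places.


Project each component onto [0, 4].
clip(9.4376) = 4.0, clip(-0.7973) = 0.0, clip(-0.9033) = 0.0, clip(9.0501) = 4.0
Projection = [4.0, 0.0, 0.0, 4.0]
Squared diffs: [29.5675, 0.6357, 0.816, 25.5035]
Distance = sqrt(56.5227) = 7.5182


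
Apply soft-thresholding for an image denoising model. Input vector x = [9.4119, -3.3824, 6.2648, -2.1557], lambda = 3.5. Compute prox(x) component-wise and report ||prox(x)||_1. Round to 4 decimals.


Soft-thresholding with lambda = 3.5:
prox(9.4119) = sign(9.4119)*max(|9.4119| - 3.5, 0) = 5.9119
prox(-3.3824) = sign(-3.3824)*max(|-3.3824| - 3.5, 0) = 0.0
prox(6.2648) = sign(6.2648)*max(|6.2648| - 3.5, 0) = 2.7648
prox(-2.1557) = sign(-2.1557)*max(|-2.1557| - 3.5, 0) = 0.0
prox(x) = [5.9119, 0.0, 2.7648, 0.0]
||prox(x)||_1 = 5.9119 + 0.0 + 2.7648 + 0.0 = 8.6767


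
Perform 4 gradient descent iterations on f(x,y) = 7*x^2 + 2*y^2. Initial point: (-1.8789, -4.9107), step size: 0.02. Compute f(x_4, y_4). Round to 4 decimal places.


Gradient descent on f(x,y) = 7*x^2 + 2*y^2.
Starting point: (-1.8789, -4.9107), alpha = 0.02
Step 1: grad_x = 2*7*-1.8789 = -26.3046, grad_y = 2*2*-4.9107 = -19.6428
  x_1 = -1.8789 - 0.02*-26.3046 = -1.3528
  y_1 = -4.9107 - 0.02*-19.6428 = -4.5178
Step 2: grad_x = 2*7*-1.3528 = -18.9393, grad_y = 2*2*-4.5178 = -18.0714
  x_2 = -1.3528 - 0.02*-18.9393 = -0.974
  y_2 = -4.5178 - 0.02*-18.0714 = -4.1564
Step 3: grad_x = 2*7*-0.974 = -13.6363, grad_y = 2*2*-4.1564 = -16.6257
  x_3 = -0.974 - 0.02*-13.6363 = -0.7013
  y_3 = -4.1564 - 0.02*-16.6257 = -3.8239
Step 4: grad_x = 2*7*-0.7013 = -9.8181, grad_y = 2*2*-3.8239 = -15.2956
  x_4 = -0.7013 - 0.02*-9.8181 = -0.5049
  y_4 = -3.8239 - 0.02*-15.2956 = -3.518
f(-0.5049, -3.518) = 7*(-0.5049)^2 + 2*(-3.518)^2 = 26.5372


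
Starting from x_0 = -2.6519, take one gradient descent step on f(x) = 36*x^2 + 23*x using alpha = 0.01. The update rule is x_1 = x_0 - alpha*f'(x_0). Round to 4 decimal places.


We compute the gradient at x_0 and apply the update.
f'(x) = 72*x + 23
f'(-2.6519) = 72*-2.6519 + 23 = -167.9368
x_1 = -2.6519 - 0.01*-167.9368 = -0.9725


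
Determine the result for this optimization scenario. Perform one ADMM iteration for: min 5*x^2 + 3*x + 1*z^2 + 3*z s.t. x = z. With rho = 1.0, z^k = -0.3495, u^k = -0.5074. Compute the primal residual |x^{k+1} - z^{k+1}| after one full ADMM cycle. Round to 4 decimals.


ADMM iteration with rho = 1.0, z^k = -0.3495, u^k = -0.5074
Step 1: x-update.
Minimize 5*x^2 + 3*x + (1.0/2)*(x + 0.3495 - 0.5074)^2
FOC: (2*5 + 1.0)*x = -3 + 1.0*(-0.3495 + 0.5074)
x^{k+1} = -0.2584
Step 2: z-update.
Minimize 1*z^2 + 3*z + (1.0/2)*(-0.2584 - z - 0.5074)^2
FOC: (2*1 + 1.0)*z = -3 + 1.0*(-0.2584 - 0.5074)
z^{k+1} = -1.2553
Step 3: u-update.
u^{k+1} = -0.5074 - 0.2584 + 1.2553 = 0.4895
Step 4: Primal residual = |-0.2584 + 1.2553| = 0.9969


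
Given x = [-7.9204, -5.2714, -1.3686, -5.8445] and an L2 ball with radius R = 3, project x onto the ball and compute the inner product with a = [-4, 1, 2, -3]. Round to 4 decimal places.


Step 1: Compute ||x|| (intermediates to 6 decimals).
||x|| = sqrt((-7.9204)^2 + (-5.2714)^2 + (-1.3686)^2 + (-5.8445)^2) = 11.249517
Step 2: Project.
Since ||x|| > R, scale = R/||x|| = 3/11.249517 = 0.266678, proj(x) = scale * x
proj(x) = [-2.112196, -1.405766, -0.364976, -1.5586]
Step 3: Dot product.
a^T * proj(x) = -4*(-2.112196) + 1*(-1.405766) + 2*(-0.364976) - 3*(-1.5586) = 10.9889


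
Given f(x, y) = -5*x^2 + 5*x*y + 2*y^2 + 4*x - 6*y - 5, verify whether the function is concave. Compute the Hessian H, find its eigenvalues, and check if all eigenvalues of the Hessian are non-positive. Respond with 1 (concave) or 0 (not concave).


The Hessian of f(x,y) = -5*x^2 + 5*x*y + 2*y^2 + 4*x - 6*y - 5 is:
H = [[-10, 5], [5, 4]]
Trace = -10 + 4 = -6
Determinant = -10*4 - (5)^2 = -65
Discriminant = (-6)^2 - 4*-65 = 296.0
Eigenvalues: lambda_1 = -11.6023, lambda_2 = 5.6023
The function is not concave.

0


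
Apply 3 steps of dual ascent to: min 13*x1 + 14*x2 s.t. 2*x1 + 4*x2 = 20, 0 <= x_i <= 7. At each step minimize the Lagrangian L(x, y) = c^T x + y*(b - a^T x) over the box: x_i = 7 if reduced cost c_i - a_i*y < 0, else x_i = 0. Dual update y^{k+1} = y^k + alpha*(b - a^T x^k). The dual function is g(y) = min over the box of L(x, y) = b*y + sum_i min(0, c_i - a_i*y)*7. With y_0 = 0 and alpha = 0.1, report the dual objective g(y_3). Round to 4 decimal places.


Dual ascent for LP: min 13*x1 + 14*x2, 2*x1 + 4*x2 = 20, 0 <= x_i <= 7
Step 1: y^k = 0.0, reduced costs: (13.0, 14.0)
  x^k = (0.0, 0.0), subgradient = b - a^T x = 20.0
  y^{k+1} = 0.0 + 0.1*20.0 = 2.0
Step 2: y^k = 2.0, reduced costs: (9.0, 6.0)
  x^k = (0.0, 0.0), subgradient = b - a^T x = 20.0
  y^{k+1} = 2.0 + 0.1*20.0 = 4.0
Step 3: y^k = 4.0, reduced costs: (5.0, -2.0)
  x^k = (0.0, 7.0), subgradient = b - a^T x = -8.0
  y^{k+1} = 4.0 + 0.1*-8.0 = 3.2
Dual objective at y_3 = 3.2: reduced costs (6.6, 1.2), box minimizer x = (0.0, 0.0)
g(y_3) = b*y + (c1 - a1*y)*x1 + (c2 - a2*y)*x2 = 20*3.2 + 6.6*0.0 + 1.2*0.0 = 64.0 + 0.0 + 0.0 = 64.0


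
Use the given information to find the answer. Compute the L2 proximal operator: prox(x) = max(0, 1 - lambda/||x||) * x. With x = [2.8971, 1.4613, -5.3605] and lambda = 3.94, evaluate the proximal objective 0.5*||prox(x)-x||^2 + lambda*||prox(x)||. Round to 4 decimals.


Step 1: Compute ||x||.
||x|| = 6.2661
Step 2: Compute scaling factor.
scale = max(0, 1 - 3.94/6.2661) = 0.3712
Step 3: prox(x) = [1.0754, 0.5425, -1.9899]
||prox(x)|| = 2.3261
Step 4: Proximal objective.
0.5*||prox-x||^2 = 7.7618
lambda*||prox|| = 9.1648
Total = 16.9265


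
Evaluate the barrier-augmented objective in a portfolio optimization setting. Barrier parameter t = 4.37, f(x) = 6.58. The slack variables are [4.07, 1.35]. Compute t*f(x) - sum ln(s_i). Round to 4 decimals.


Step 1: Compute log-barrier.
ln values: [1.4036, 0.3001]
phi = -(1.4036 + 0.3001) = -1.7037
Step 2: Compute augmented objective.
t*f(x) = 4.37*6.58 = 28.7546
Total = 28.7546 - 1.7037 = 27.0509


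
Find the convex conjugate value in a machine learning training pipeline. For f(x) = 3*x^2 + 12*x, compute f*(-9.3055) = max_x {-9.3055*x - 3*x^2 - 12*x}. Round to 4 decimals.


f*(y) = sup_x {y*x - a*x^2 - b*x} = sup_x {(y-b)*x - a*x^2}
FOC: (y - b) - 2a*x = 0 => x* = (y - b)/(2a)
x* = (-9.3055 - 12)/(2*3) = -3.5509
f*(-9.3055) = (y-b)^2/(4a) = (-9.3055 - 12)^2/(4*3)
= 453.9243/12 = 37.827


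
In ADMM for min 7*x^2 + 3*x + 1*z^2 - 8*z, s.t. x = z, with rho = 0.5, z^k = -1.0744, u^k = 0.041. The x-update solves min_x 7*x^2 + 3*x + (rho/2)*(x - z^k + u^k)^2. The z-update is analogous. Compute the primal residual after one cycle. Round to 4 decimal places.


ADMM iteration with rho = 0.5, z^k = -1.0744, u^k = 0.041
Step 1: x-update.
Minimize 7*x^2 + 3*x + (0.5/2)*(x + 1.0744 + 0.041)^2
FOC: (2*7 + 0.5)*x = -3 + 0.5*(-1.0744 - 0.041)
x^{k+1} = -0.2454
Step 2: z-update.
Minimize 1*z^2 - 8*z + (0.5/2)*(-0.2454 - z + 0.041)^2
FOC: (2*1 + 0.5)*z = 8 + 0.5*(-0.2454 + 0.041)
z^{k+1} = 3.1591
Step 3: u-update.
u^{k+1} = 0.041 - 0.2454 - 3.1591 = -3.3635
Step 4: Primal residual = |-0.2454 - 3.1591| = 3.4045


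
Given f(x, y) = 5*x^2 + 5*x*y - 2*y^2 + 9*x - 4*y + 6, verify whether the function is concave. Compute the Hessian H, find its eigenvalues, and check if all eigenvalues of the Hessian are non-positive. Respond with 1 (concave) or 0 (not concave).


The Hessian of f(x,y) = 5*x^2 + 5*x*y - 2*y^2 + 9*x - 4*y + 6 is:
H = [[10, 5], [5, -4]]
Trace = 10 - 4 = 6
Determinant = 10*-4 - (5)^2 = -65
Discriminant = (6)^2 - 4*-65 = 296.0
Eigenvalues: lambda_1 = -5.6023, lambda_2 = 11.6023
The function is not concave.

0


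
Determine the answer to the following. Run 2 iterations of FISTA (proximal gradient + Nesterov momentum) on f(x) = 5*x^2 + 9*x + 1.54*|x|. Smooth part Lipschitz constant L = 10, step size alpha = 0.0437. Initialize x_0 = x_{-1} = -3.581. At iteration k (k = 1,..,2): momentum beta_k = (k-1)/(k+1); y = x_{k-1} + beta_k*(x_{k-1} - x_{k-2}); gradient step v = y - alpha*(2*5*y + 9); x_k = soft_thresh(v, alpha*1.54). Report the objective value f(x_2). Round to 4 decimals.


FISTA on f(x) = 5*x^2 + 9*x + 1.54*|x|
L = 10, alpha = 0.0437
Iteration 1: beta = 0.0, y = -3.581 + 0.0*(-3.581 + 3.581) = -3.581
  grad(y) = -26.81, v = y - alpha*grad = -2.4094
  prox(v) = soft_thresh(-2.4094, 0.0673) = -2.3421
Iteration 2: beta = 0.3333, y = -2.3421 + 0.3333*(-2.3421 + 3.581) = -1.9291
  grad(y) = -10.2914, v = y - alpha*grad = -1.4794
  prox(v) = soft_thresh(-1.4794, 0.0673) = -1.4121
f(x_2) = 5*(-1.4121)^2 + 9*(-1.4121) + 1.54*|-1.4121| = -0.5641


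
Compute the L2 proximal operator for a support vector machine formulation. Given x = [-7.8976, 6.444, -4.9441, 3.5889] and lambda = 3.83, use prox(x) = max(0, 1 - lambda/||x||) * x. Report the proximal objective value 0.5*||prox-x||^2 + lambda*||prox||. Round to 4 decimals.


Step 1: Compute ||x||.
||x|| = 11.8837
Step 2: Compute scaling factor.
scale = max(0, 1 - 3.83/11.8837) = 0.6777
Step 3: prox(x) = [-5.3523, 4.3672, -3.3507, 2.4322]
||prox(x)|| = 8.0537
Step 4: Proximal objective.
0.5*||prox-x||^2 = 7.3345
lambda*||prox|| = 30.8457
Total = 38.18


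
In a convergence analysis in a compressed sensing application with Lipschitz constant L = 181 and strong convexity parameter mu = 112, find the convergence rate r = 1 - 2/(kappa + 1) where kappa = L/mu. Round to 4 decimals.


Step 1: Compute the condition number.
kappa = L/mu = 181/112 = 1.6161
Step 2: Compute the convergence rate.
r = 1 - 2/(kappa + 1) = 1 - 2*mu/(L + mu) = (L - mu)/(L + mu) = 69/293 = 0.2355


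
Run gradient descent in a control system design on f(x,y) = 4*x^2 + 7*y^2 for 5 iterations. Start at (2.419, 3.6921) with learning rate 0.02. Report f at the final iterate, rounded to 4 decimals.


Gradient descent on f(x,y) = 4*x^2 + 7*y^2.
Starting point: (2.419, 3.6921), alpha = 0.02
Step 1: grad_x = 2*4*2.419 = 19.352, grad_y = 2*7*3.6921 = 51.6894
  x_1 = 2.419 - 0.02*19.352 = 2.032
  y_1 = 3.6921 - 0.02*51.6894 = 2.6583
Step 2: grad_x = 2*4*2.032 = 16.2557, grad_y = 2*7*2.6583 = 37.2164
  x_2 = 2.032 - 0.02*16.2557 = 1.7068
  y_2 = 2.6583 - 0.02*37.2164 = 1.914
Step 3: grad_x = 2*4*1.7068 = 13.6548, grad_y = 2*7*1.914 = 26.7958
  x_3 = 1.7068 - 0.02*13.6548 = 1.4338
  y_3 = 1.914 - 0.02*26.7958 = 1.3781
Step 4: grad_x = 2*4*1.4338 = 11.47, grad_y = 2*7*1.3781 = 19.293
  x_4 = 1.4338 - 0.02*11.47 = 1.2044
  y_4 = 1.3781 - 0.02*19.293 = 0.9922
Step 5: grad_x = 2*4*1.2044 = 9.6348, grad_y = 2*7*0.9922 = 13.8909
  x_5 = 1.2044 - 0.02*9.6348 = 1.0117
  y_5 = 0.9922 - 0.02*13.8909 = 0.7144
f(1.0117, 0.7144) = 4*1.0117^2 + 7*0.7144^2 = 7.6663


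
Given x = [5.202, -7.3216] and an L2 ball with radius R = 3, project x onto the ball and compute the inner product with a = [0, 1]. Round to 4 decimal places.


Step 1: Compute ||x|| (intermediates to 6 decimals).
||x|| = sqrt(5.202^2 + (-7.3216)^2) = 8.98146
Step 2: Project.
Since ||x|| > R, scale = R/||x|| = 3/8.98146 = 0.334021, proj(x) = scale * x
proj(x) = [1.737577, -2.445568]
Step 3: Dot product.
a^T * proj(x) = 0*1.737577 + 1*(-2.445568) = -2.4456


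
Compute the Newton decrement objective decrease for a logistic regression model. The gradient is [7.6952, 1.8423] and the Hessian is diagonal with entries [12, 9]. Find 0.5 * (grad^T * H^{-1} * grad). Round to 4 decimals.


Step 1: H is diagonal, so H^(-1) * g = [0.6413, 0.2047].
Step 2: g^T H^(-1) g = sum_i g_i^2 / H_ii
  = (7.6952)^2/12 + (1.8423)^2/9
  = 4.9347 + 0.3771 = 5.3118
Step 3: Objective decrease = 0.5 * g^T H^(-1) g = 2.6559


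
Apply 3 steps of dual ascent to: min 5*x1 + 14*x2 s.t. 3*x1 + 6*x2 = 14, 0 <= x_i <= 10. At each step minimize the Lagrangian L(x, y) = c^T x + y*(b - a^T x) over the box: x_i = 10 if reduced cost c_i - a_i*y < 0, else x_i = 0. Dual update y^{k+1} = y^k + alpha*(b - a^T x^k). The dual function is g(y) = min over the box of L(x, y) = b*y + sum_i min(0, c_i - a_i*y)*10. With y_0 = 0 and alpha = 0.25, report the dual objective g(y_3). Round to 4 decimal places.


Dual ascent for LP: min 5*x1 + 14*x2, 3*x1 + 6*x2 = 14, 0 <= x_i <= 10
Step 1: y^k = 0.0, reduced costs: (5.0, 14.0)
  x^k = (0.0, 0.0), subgradient = b - a^T x = 14.0
  y^{k+1} = 0.0 + 0.25*14.0 = 3.5
Step 2: y^k = 3.5, reduced costs: (-5.5, -7.0)
  x^k = (10.0, 10.0), subgradient = b - a^T x = -76.0
  y^{k+1} = 3.5 + 0.25*-76.0 = -15.5
Step 3: y^k = -15.5, reduced costs: (51.5, 107.0)
  x^k = (0.0, 0.0), subgradient = b - a^T x = 14.0
  y^{k+1} = -15.5 + 0.25*14.0 = -12.0
Dual objective at y_3 = -12.0: reduced costs (41.0, 86.0), box minimizer x = (0.0, 0.0)
g(y_3) = b*y + (c1 - a1*y)*x1 + (c2 - a2*y)*x2 = 14*(-12.0) + 41.0*0.0 + 86.0*0.0 = -168.0 + 0.0 + 0.0 = -168.0


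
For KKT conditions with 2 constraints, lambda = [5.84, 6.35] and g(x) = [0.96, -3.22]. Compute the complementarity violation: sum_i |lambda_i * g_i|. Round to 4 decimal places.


KKT complementary slackness check:
lambda_1 * g_1 = 5.84 * 0.96 = 5.6064
lambda_2 * g_2 = 6.35 * -3.22 = -20.447
Total violation = 5.6064 + 20.447 = 26.0534


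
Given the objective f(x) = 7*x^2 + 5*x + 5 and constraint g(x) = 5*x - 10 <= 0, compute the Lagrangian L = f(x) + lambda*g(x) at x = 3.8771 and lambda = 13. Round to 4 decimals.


Step 1: Evaluate f(x).
f(3.8771) = 7*3.8771^2 + 5*3.8771 + 5 = 129.6088
Step 2: Evaluate g(x).
g(3.8771) = 5*3.8771 - 10 = 9.3855
Step 3: Compute Lagrangian.
L = 129.6088 + 13*9.3855 = 251.6203


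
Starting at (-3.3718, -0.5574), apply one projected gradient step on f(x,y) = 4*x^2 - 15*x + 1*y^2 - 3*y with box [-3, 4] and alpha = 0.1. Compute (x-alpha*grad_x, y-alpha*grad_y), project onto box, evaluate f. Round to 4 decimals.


Step 1: Compute gradient at (-3.3718, -0.5574).
grad_x = 2*4*-3.3718 - 15 = -41.9744
grad_y = 2*1*-0.5574 - 3 = -4.1148
Step 2: Gradient step.
x_raw = -3.3718 - 0.1*-41.9744 = 0.8256
y_raw = -0.5574 - 0.1*-4.1148 = -0.1459
Step 3: Project onto [-3, 4].
x_proj = clip(0.8256) = 0.8256
y_proj = clip(-0.1459) = -0.1459
Step 4: Evaluate f.
f(0.8256, -0.1459) = -9.1988


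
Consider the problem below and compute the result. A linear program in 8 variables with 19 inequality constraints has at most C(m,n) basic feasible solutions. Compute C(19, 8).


Each vertex corresponds to some choice of n active constraints out of m, so the number of vertices is at most C(m, n) = m! / (n!(m-n)!).
m = 19, n = 8
Numerator: 19 * 18 * 17 * 16 * 15 * 14 * 13 * 12
Denominator: 8! = 40320
C(19, 8) = 75582


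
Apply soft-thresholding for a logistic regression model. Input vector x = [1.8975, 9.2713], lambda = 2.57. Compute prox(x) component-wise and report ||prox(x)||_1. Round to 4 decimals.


Soft-thresholding with lambda = 2.57:
prox(1.8975) = sign(1.8975)*max(|1.8975| - 2.57, 0) = 0.0
prox(9.2713) = sign(9.2713)*max(|9.2713| - 2.57, 0) = 6.7013
prox(x) = [0.0, 6.7013]
||prox(x)||_1 = 0.0 + 6.7013 = 6.7013


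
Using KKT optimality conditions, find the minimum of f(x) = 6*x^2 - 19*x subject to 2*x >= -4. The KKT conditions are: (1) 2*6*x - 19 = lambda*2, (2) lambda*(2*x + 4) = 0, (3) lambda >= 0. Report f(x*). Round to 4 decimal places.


Step 1: Try lambda = 0 (constraint inactive).
Stationarity: 2*6*x - 19 = 0
x* = 19/(2*6) = 19/12 = 1.5833 (rounded; the exact value 19/12 is used below)
Check constraint: 2*1.5833 = 3.1666 >= -4 -- satisfied.
Step 2: Compute optimal value.
f(x*) = 6*(19/12)^2 - 19*(19/12) = -15.0417


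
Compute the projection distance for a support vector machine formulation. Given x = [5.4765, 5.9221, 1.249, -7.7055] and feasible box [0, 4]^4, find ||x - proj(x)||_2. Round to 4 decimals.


Project each component onto [0, 4].
clip(5.4765) = 4.0, clip(5.9221) = 4.0, clip(1.249) = 1.249, clip(-7.7055) = 0.0
Projection = [4.0, 4.0, 1.249, 0.0]
Squared diffs: [2.1801, 3.6945, 0.0, 59.3747]
Distance = sqrt(65.2493) = 8.0777


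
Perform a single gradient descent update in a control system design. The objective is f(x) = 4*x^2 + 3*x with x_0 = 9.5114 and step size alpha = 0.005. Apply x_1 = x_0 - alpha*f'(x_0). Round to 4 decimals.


We compute the gradient at x_0 and apply the update.
f'(x) = 8*x + 3
f'(9.5114) = 8*9.5114 + 3 = 79.0912
x_1 = 9.5114 - 0.005*79.0912 = 9.1159


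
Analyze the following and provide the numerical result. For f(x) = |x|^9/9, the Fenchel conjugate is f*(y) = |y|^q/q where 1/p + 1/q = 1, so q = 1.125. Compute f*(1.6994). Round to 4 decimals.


The conjugate exponent q satisfies 1/p + 1/q = 1.
p = 9, so q = 9/(9 - 1) = 1.125
|y|^q = 1.6994^1.125 = 1.8159
f*(1.6994) = 1.8159 / 1.125 = 1.6141


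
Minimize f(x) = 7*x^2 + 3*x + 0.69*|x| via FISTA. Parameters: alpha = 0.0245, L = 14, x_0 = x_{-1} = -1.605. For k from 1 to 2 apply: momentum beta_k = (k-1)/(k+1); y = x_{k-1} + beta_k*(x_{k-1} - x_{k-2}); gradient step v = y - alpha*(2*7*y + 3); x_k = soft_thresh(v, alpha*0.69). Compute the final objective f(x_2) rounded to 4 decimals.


FISTA on f(x) = 7*x^2 + 3*x + 0.69*|x|
L = 14, alpha = 0.0245
Iteration 1: beta = 0.0, y = -1.605 + 0.0*(-1.605 + 1.605) = -1.605
  grad(y) = -19.47, v = y - alpha*grad = -1.128
  prox(v) = soft_thresh(-1.128, 0.0169) = -1.1111
Iteration 2: beta = 0.3333, y = -1.1111 + 0.3333*(-1.1111 + 1.605) = -0.9464
  grad(y) = -10.2502, v = y - alpha*grad = -0.6953
  prox(v) = soft_thresh(-0.6953, 0.0169) = -0.6784
f(x_2) = 7*(-0.6784)^2 + 3*(-0.6784) + 0.69*|-0.6784| = 1.6545


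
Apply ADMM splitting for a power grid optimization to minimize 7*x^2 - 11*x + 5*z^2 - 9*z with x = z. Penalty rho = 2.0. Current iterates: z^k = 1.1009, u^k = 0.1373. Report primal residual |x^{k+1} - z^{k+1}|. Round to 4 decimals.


ADMM iteration with rho = 2.0, z^k = 1.1009, u^k = 0.1373
Step 1: x-update.
Minimize 7*x^2 - 11*x + (2.0/2)*(x - 1.1009 + 0.1373)^2
FOC: (2*7 + 2.0)*x = 11 + 2.0*(1.1009 - 0.1373)
x^{k+1} = 0.808
Step 2: z-update.
Minimize 5*z^2 - 9*z + (2.0/2)*(0.808 - z + 0.1373)^2
FOC: (2*5 + 2.0)*z = 9 + 2.0*(0.808 + 0.1373)
z^{k+1} = 0.9075
Step 3: u-update.
u^{k+1} = 0.1373 + 0.808 - 0.9075 = 0.0377
Step 4: Primal residual = |0.808 - 0.9075| = 0.0996


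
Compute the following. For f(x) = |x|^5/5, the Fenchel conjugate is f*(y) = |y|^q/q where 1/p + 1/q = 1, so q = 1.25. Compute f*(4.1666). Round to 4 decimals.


The conjugate exponent q satisfies 1/p + 1/q = 1.
p = 5, so q = 5/(5 - 1) = 1.25
|y|^q = 4.1666^1.25 = 5.9529
f*(4.1666) = 5.9529 / 1.25 = 4.7623


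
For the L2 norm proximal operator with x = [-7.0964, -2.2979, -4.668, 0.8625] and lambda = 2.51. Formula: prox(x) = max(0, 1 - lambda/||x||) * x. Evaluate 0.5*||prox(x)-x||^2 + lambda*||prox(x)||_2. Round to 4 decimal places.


Step 1: Compute ||x||.
||x|| = 8.8416
Step 2: Compute scaling factor.
scale = max(0, 1 - 2.51/8.8416) = 0.7161
Step 3: prox(x) = [-5.0818, -1.6456, -3.3428, 0.6176]
||prox(x)|| = 6.3316
Step 4: Proximal objective.
0.5*||prox-x||^2 = 3.1501
lambda*||prox|| = 15.8923
Total = 19.0423


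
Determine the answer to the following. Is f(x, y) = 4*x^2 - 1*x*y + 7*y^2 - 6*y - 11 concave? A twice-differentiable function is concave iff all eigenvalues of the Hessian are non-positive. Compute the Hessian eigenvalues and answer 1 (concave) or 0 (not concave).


The Hessian of f(x,y) = 4*x^2 - 1*x*y + 7*y^2 - 6*y - 11 is:
H = [[8, -1], [-1, 14]]
Trace = 8 + 14 = 22
Determinant = 8*14 - (-1)^2 = 111
Discriminant = (22)^2 - 4*111 = 40.0
Eigenvalues: lambda_1 = 7.8377, lambda_2 = 14.1623
The function is not concave.

0


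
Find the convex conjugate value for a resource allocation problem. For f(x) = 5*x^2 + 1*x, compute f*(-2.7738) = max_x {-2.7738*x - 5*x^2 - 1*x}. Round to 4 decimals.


f*(y) = sup_x {y*x - a*x^2 - b*x} = sup_x {(y-b)*x - a*x^2}
FOC: (y - b) - 2a*x = 0 => x* = (y - b)/(2a)
x* = (-2.7738 - 1)/(2*5) = -0.3774
f*(-2.7738) = (y-b)^2/(4a) = (-2.7738 - 1)^2/(4*5)
= 14.2416/20 = 0.7121


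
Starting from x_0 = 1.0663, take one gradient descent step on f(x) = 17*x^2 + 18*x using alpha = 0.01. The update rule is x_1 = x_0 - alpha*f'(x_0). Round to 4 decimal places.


We compute the gradient at x_0 and apply the update.
f'(x) = 34*x + 18
f'(1.0663) = 34*1.0663 + 18 = 54.2542
x_1 = 1.0663 - 0.01*54.2542 = 0.5238


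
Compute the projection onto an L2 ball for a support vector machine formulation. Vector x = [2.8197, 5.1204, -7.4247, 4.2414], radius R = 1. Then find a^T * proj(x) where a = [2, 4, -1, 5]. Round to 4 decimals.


Step 1: Compute ||x|| (intermediates to 6 decimals).
||x|| = sqrt(2.8197^2 + 5.1204^2 + (-7.4247)^2 + 4.2414^2) = 10.35784
Step 2: Project.
Since ||x|| > R, scale = R/||x|| = 1/10.35784 = 0.096545, proj(x) = scale * x
proj(x) = [0.272228, 0.494349, -0.716818, 0.409486]
Step 3: Dot product.
a^T * proj(x) = 2*0.272228 + 4*0.494349 - 1*(-0.716818) + 5*0.409486 = 5.2861


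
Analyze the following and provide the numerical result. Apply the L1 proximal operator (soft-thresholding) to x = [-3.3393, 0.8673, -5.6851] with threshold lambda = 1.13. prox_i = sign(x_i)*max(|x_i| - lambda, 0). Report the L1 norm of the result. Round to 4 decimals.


Soft-thresholding with lambda = 1.13:
prox(-3.3393) = sign(-3.3393)*max(|-3.3393| - 1.13, 0) = -2.2093
prox(0.8673) = sign(0.8673)*max(|0.8673| - 1.13, 0) = 0.0
prox(-5.6851) = sign(-5.6851)*max(|-5.6851| - 1.13, 0) = -4.5551
prox(x) = [-2.2093, 0.0, -4.5551]
||prox(x)||_1 = 2.2093 + 0.0 + 4.5551 = 6.7644


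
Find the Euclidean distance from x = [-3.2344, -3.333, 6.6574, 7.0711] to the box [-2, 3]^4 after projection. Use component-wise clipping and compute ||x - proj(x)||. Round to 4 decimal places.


Project each component onto [-2, 3].
clip(-3.2344) = -2.0, clip(-3.333) = -2.0, clip(6.6574) = 3.0, clip(7.0711) = 3.0
Projection = [-2.0, -2.0, 3.0, 3.0]
Squared diffs: [1.5237, 1.7769, 13.3766, 16.5739]
Distance = sqrt(33.2511) = 5.7664


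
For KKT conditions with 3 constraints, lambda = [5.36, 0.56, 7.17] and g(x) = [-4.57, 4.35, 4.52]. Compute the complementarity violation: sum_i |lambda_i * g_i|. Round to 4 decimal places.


KKT complementary slackness check:
lambda_1 * g_1 = 5.36 * -4.57 = -24.4952
lambda_2 * g_2 = 0.56 * 4.35 = 2.436
lambda_3 * g_3 = 7.17 * 4.52 = 32.4084
Total violation = 24.4952 + 2.436 + 32.4084 = 59.3396


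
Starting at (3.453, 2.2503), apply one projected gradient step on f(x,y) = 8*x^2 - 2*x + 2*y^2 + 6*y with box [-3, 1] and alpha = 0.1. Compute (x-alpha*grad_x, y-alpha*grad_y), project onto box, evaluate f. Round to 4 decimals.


Step 1: Compute gradient at (3.453, 2.2503).
grad_x = 2*8*3.453 - 2 = 53.248
grad_y = 2*2*2.2503 + 6 = 15.0012
Step 2: Gradient step.
x_raw = 3.453 - 0.1*53.248 = -1.8718
y_raw = 2.2503 - 0.1*15.0012 = 0.7502
Step 3: Project onto [-3, 1].
x_proj = clip(-1.8718) = -1.8718
y_proj = clip(0.7502) = 0.7502
Step 4: Evaluate f.
f(-1.8718, 0.7502) = 37.3993


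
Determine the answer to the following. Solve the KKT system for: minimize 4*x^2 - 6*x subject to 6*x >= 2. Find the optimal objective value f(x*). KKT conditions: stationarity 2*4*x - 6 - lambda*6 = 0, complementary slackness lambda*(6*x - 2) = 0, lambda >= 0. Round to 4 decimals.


Step 1: Try lambda = 0 (constraint inactive).
Stationarity: 2*4*x - 6 = 0
x* = 6/(2*4) = 0.75
Check constraint: 6*0.75 = 4.5 >= 2 -- satisfied.
Step 2: Compute optimal value.
f(x*) = 4*0.75^2 - 6*0.75 = -2.25


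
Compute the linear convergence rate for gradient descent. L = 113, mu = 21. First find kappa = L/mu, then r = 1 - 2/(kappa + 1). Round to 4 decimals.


Step 1: Compute the condition number.
kappa = L/mu = 113/21 = 5.381
Step 2: Compute the convergence rate.
r = 1 - 2/(kappa + 1) = 1 - 2*mu/(L + mu) = (L - mu)/(L + mu) = 92/134 = 0.6866


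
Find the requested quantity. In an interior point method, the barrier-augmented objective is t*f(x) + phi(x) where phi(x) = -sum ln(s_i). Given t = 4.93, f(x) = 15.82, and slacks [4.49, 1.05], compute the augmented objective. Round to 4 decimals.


Step 1: Compute log-barrier.
ln values: [1.5019, 0.0488]
phi = -(1.5019 + 0.0488) = -1.5506
Step 2: Compute augmented objective.
t*f(x) = 4.93*15.82 = 77.9926
Total = 77.9926 - 1.5506 = 76.442


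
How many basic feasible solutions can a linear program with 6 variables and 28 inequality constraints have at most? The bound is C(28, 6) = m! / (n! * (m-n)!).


Each vertex corresponds to some choice of n active constraints out of m, so the number of vertices is at most C(m, n) = m! / (n!(m-n)!).
m = 28, n = 6
Numerator: 28 * 27 * 26 * 25 * 24 * 23
Denominator: 6! = 720
C(28, 6) = 376740


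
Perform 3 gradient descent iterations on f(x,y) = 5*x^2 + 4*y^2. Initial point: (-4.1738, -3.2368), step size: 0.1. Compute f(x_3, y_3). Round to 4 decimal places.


Gradient descent on f(x,y) = 5*x^2 + 4*y^2.
Starting point: (-4.1738, -3.2368), alpha = 0.1
Step 1: grad_x = 2*5*-4.1738 = -41.738, grad_y = 2*4*-3.2368 = -25.8944
  x_1 = -4.1738 - 0.1*-41.738 = 0.0
  y_1 = -3.2368 - 0.1*-25.8944 = -0.6474
Step 2: grad_x = 2*5*0.0 = 0.0, grad_y = 2*4*-0.6474 = -5.1789
  x_2 = 0.0 - 0.1*0.0 = 0.0
  y_2 = -0.6474 - 0.1*-5.1789 = -0.1295
Step 3: grad_x = 2*5*0.0 = 0.0, grad_y = 2*4*-0.1295 = -1.0358
  x_3 = 0.0 - 0.1*0.0 = 0.0
  y_3 = -0.1295 - 0.1*-1.0358 = -0.0259
f(0.0, -0.0259) = 5*0.0^2 + 4*(-0.0259)^2 = 0.0027


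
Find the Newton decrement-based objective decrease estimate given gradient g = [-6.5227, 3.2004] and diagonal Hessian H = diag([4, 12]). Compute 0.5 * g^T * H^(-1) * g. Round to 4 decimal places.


Step 1: H is diagonal, so H^(-1) * g = [-1.6307, 0.2667].
Step 2: g^T H^(-1) g = sum_i g_i^2 / H_ii
  = (-6.5227)^2/4 + (3.2004)^2/12
  = 10.6364 + 0.8535 = 11.49
Step 3: Objective decrease = 0.5 * g^T H^(-1) g = 5.745


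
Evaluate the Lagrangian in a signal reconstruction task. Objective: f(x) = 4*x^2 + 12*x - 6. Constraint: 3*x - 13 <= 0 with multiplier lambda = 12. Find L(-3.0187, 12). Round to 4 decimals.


Step 1: Evaluate f(x).
f(-3.0187) = 4*(-3.0187)^2 + 12*(-3.0187) - 6 = -5.7742
Step 2: Evaluate g(x).
g(-3.0187) = 3*-3.0187 - 13 = -22.0561
Step 3: Compute Lagrangian.
L = -5.7742 + 12*-22.0561 = -270.4474


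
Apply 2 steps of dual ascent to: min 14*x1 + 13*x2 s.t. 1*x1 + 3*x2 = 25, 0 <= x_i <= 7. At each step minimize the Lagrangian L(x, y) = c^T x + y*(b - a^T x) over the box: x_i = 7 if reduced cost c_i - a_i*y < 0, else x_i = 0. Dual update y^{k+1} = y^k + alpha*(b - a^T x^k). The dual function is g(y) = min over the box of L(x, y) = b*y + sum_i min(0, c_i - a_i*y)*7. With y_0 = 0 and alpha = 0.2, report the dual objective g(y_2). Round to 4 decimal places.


Dual ascent for LP: min 14*x1 + 13*x2, 1*x1 + 3*x2 = 25, 0 <= x_i <= 7
Step 1: y^k = 0.0, reduced costs: (14.0, 13.0)
  x^k = (0.0, 0.0), subgradient = b - a^T x = 25.0
  y^{k+1} = 0.0 + 0.2*25.0 = 5.0
Step 2: y^k = 5.0, reduced costs: (9.0, -2.0)
  x^k = (0.0, 7.0), subgradient = b - a^T x = 4.0
  y^{k+1} = 5.0 + 0.2*4.0 = 5.8
Dual objective at y_2 = 5.8: reduced costs (8.2, -4.4), box minimizer x = (0.0, 7.0)
g(y_2) = b*y + (c1 - a1*y)*x1 + (c2 - a2*y)*x2 = 25*5.8 + 8.2*0.0 + (-4.4)*7.0 = 145.0 + 0.0 - 30.8 = 114.2


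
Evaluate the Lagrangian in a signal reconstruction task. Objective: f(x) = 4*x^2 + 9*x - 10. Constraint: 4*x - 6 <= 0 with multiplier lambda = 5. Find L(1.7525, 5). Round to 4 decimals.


Step 1: Evaluate f(x).
f(1.7525) = 4*1.7525^2 + 9*1.7525 - 10 = 18.0575
Step 2: Evaluate g(x).
g(1.7525) = 4*1.7525 - 6 = 1.01
Step 3: Compute Lagrangian.
L = 18.0575 + 5*1.01 = 23.1075


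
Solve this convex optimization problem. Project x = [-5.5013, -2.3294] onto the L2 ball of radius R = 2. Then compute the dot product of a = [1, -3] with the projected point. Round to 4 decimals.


Step 1: Compute ||x|| (intermediates to 6 decimals).
||x|| = sqrt((-5.5013)^2 + (-2.3294)^2) = 5.974145
Step 2: Project.
Since ||x|| > R, scale = R/||x|| = 2/5.974145 = 0.334776, proj(x) = scale * x
proj(x) = [-1.841703, -0.779827]
Step 3: Dot product.
a^T * proj(x) = 1*(-1.841703) - 3*(-0.779827) = 0.4978


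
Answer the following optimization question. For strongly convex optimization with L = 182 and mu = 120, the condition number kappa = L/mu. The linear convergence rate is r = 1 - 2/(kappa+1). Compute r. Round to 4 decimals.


Step 1: Compute the condition number.
kappa = L/mu = 182/120 = 1.5167
Step 2: Compute the convergence rate.
r = 1 - 2/(kappa + 1) = 1 - 2*mu/(L + mu) = (L - mu)/(L + mu) = 62/302 = 0.2053


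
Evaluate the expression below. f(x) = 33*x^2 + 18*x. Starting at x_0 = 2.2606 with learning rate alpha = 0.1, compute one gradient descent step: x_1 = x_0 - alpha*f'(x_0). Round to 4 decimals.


We compute the gradient at x_0 and apply the update.
f'(x) = 66*x + 18
f'(2.2606) = 66*2.2606 + 18 = 167.1996
x_1 = 2.2606 - 0.1*167.1996 = -14.4594


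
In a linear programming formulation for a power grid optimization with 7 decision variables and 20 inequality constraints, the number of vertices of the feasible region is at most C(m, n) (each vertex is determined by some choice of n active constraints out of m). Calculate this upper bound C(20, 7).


Each vertex corresponds to some choice of n active constraints out of m, so the number of vertices is at most C(m, n) = m! / (n!(m-n)!).
m = 20, n = 7
Numerator: 20 * 19 * 18 * 17 * 16 * 15 * 14
Denominator: 7! = 5040
C(20, 7) = 77520


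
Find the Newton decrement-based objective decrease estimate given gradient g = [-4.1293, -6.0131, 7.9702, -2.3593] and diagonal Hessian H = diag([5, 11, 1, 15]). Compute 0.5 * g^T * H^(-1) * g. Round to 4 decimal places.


Step 1: H is diagonal, so H^(-1) * g = [-0.8259, -0.5466, 7.9702, -0.1573].
Step 2: g^T H^(-1) g = sum_i g_i^2 / H_ii
  = (-4.1293)^2/5 + (-6.0131)^2/11 + (7.9702)^2/1 + (-2.3593)^2/15
  = 3.4102 + 3.287 + 63.5241 + 0.3711 = 70.5924
Step 3: Objective decrease = 0.5 * g^T H^(-1) g = 35.2962


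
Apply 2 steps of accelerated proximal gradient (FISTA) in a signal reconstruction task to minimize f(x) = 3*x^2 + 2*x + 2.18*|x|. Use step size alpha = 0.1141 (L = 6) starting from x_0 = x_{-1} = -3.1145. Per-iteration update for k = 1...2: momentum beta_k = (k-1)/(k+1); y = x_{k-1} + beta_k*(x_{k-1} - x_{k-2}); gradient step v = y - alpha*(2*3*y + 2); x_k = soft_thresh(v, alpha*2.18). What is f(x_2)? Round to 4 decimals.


FISTA on f(x) = 3*x^2 + 2*x + 2.18*|x|
L = 6, alpha = 0.1141
Iteration 1: beta = 0.0, y = -3.1145 + 0.0*(-3.1145 + 3.1145) = -3.1145
  grad(y) = -16.687, v = y - alpha*grad = -1.2105
  prox(v) = soft_thresh(-1.2105, 0.2487) = -0.9618
Iteration 2: beta = 0.3333, y = -0.9618 + 0.3333*(-0.9618 + 3.1145) = -0.2442
  grad(y) = 0.5348, v = y - alpha*grad = -0.3052
  prox(v) = soft_thresh(-0.3052, 0.2487) = -0.0565
f(x_2) = 3*(-0.0565)^2 + 2*(-0.0565) + 2.18*|-0.0565| = 0.0197


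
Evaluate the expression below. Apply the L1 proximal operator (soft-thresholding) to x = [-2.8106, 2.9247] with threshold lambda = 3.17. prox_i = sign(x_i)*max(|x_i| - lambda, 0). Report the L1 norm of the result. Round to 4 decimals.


Soft-thresholding with lambda = 3.17:
prox(-2.8106) = sign(-2.8106)*max(|-2.8106| - 3.17, 0) = 0.0
prox(2.9247) = sign(2.9247)*max(|2.9247| - 3.17, 0) = 0.0
prox(x) = [0.0, 0.0]
||prox(x)||_1 = 0.0 + 0.0 = 0.0


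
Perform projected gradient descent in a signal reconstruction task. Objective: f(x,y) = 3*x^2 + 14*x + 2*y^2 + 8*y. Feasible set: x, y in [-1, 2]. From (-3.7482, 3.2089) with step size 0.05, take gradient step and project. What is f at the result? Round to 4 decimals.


Step 1: Compute gradient at (-3.7482, 3.2089).
grad_x = 2*3*-3.7482 + 14 = -8.4892
grad_y = 2*2*3.2089 + 8 = 20.8356
Step 2: Gradient step.
x_raw = -3.7482 - 0.05*-8.4892 = -3.3237
y_raw = 3.2089 - 0.05*20.8356 = 2.1671
Step 3: Project onto [-1, 2].
x_proj = clip(-3.3237) = -1.0
y_proj = clip(2.1671) = 2.0
Step 4: Evaluate f.
f(-1.0, 2.0) = 13.0


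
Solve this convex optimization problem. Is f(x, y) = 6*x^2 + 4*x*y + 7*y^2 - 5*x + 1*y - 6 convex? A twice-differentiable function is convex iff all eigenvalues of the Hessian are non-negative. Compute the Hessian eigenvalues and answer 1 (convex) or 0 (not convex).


The Hessian of f(x,y) = 6*x^2 + 4*x*y + 7*y^2 - 5*x + 1*y - 6 is:
H = [[12, 4], [4, 14]]
Trace = 12 + 14 = 26
Determinant = 12*14 - (4)^2 = 152
Discriminant = (26)^2 - 4*152 = 68.0
Eigenvalues: lambda_1 = 8.8769, lambda_2 = 17.1231
The function is convex.

1


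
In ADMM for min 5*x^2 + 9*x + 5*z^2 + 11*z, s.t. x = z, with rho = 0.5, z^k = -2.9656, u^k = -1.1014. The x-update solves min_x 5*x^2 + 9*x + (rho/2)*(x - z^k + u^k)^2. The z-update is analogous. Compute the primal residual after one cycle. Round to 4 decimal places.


ADMM iteration with rho = 0.5, z^k = -2.9656, u^k = -1.1014
Step 1: x-update.
Minimize 5*x^2 + 9*x + (0.5/2)*(x + 2.9656 - 1.1014)^2
FOC: (2*5 + 0.5)*x = -9 + 0.5*(-2.9656 + 1.1014)
x^{k+1} = -0.9459
Step 2: z-update.
Minimize 5*z^2 + 11*z + (0.5/2)*(-0.9459 - z - 1.1014)^2
FOC: (2*5 + 0.5)*z = -11 + 0.5*(-0.9459 - 1.1014)
z^{k+1} = -1.1451
Step 3: u-update.
u^{k+1} = -1.1014 - 0.9459 + 1.1451 = -0.9022
Step 4: Primal residual = |-0.9459 + 1.1451| = 0.1992


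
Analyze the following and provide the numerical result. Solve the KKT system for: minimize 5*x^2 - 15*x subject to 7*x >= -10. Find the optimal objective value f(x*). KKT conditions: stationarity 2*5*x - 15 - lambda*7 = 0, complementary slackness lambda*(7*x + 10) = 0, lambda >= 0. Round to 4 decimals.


Step 1: Try lambda = 0 (constraint inactive).
Stationarity: 2*5*x - 15 = 0
x* = 15/(2*5) = 1.5
Check constraint: 7*1.5 = 10.5 >= -10 -- satisfied.
Step 2: Compute optimal value.
f(x*) = 5*1.5^2 - 15*1.5 = -11.25


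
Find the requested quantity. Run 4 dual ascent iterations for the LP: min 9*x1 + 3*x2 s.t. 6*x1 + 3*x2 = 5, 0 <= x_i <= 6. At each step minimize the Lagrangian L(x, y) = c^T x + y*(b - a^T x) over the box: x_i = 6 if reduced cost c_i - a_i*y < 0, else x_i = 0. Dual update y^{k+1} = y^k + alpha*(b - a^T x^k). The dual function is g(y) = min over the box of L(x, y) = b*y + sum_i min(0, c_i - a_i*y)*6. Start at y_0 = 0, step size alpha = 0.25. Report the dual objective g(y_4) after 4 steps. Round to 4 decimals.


Dual ascent for LP: min 9*x1 + 3*x2, 6*x1 + 3*x2 = 5, 0 <= x_i <= 6
Step 1: y^k = 0.0, reduced costs: (9.0, 3.0)
  x^k = (0.0, 0.0), subgradient = b - a^T x = 5.0
  y^{k+1} = 0.0 + 0.25*5.0 = 1.25
Step 2: y^k = 1.25, reduced costs: (1.5, -0.75)
  x^k = (0.0, 6.0), subgradient = b - a^T x = -13.0
  y^{k+1} = 1.25 + 0.25*-13.0 = -2.0
Step 3: y^k = -2.0, reduced costs: (21.0, 9.0)
  x^k = (0.0, 0.0), subgradient = b - a^T x = 5.0
  y^{k+1} = -2.0 + 0.25*5.0 = -0.75
Step 4: y^k = -0.75, reduced costs: (13.5, 5.25)
  x^k = (0.0, 0.0), subgradient = b - a^T x = 5.0
  y^{k+1} = -0.75 + 0.25*5.0 = 0.5
Dual objective at y_4 = 0.5: reduced costs (6.0, 1.5), box minimizer x = (0.0, 0.0)
g(y_4) = b*y + (c1 - a1*y)*x1 + (c2 - a2*y)*x2 = 5*0.5 + 6.0*0.0 + 1.5*0.0 = 2.5 + 0.0 + 0.0 = 2.5


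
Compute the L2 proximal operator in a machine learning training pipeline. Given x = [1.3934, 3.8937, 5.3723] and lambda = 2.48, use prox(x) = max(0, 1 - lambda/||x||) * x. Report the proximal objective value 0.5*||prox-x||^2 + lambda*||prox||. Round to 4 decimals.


Step 1: Compute ||x||.
||x|| = 6.7797
Step 2: Compute scaling factor.
scale = max(0, 1 - 2.48/6.7797) = 0.6342
Step 3: prox(x) = [0.8837, 2.4694, 3.4071]
||prox(x)|| = 4.2997
Step 4: Proximal objective.
0.5*||prox-x||^2 = 3.0752
lambda*||prox|| = 10.6633
Total = 13.7384


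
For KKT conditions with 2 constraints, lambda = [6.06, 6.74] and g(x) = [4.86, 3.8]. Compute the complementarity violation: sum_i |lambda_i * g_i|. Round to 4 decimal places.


KKT complementary slackness check:
lambda_1 * g_1 = 6.06 * 4.86 = 29.4516
lambda_2 * g_2 = 6.74 * 3.8 = 25.612
Total violation = 29.4516 + 25.612 = 55.0636
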